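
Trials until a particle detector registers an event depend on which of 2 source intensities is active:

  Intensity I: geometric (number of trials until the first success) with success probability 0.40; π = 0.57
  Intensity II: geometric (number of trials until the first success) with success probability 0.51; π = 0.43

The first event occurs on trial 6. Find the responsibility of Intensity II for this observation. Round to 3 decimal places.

P(component k | x) = π_k·f_k(x) / marginal(x), where marginal(x) = Σ_j π_j·f_j(x).
Component likelihoods at x = 6:
  p_I = 0.031104
  p_II = 0.0144062
Unnormalised posteriors:
  π_I·p_I = 0.57 × 0.031104 = 0.0177293
  π_II·p_II = 0.43 × 0.0144062 = 0.00619468
Sum: 0.0177293 + 0.00619468 = 0.023924
Responsibility of Intensity II: 0.00619468 / 0.023924 ≈ 0.259

0.259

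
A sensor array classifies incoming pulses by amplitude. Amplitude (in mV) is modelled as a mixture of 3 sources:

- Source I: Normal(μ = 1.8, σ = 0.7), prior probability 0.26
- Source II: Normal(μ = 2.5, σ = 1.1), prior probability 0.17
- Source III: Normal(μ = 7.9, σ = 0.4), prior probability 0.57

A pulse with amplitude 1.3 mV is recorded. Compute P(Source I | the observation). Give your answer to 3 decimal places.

By Bayes' theorem, P(k | x) = π_k f_k(x) / Σ_j π_j f_j(x).
Evaluate each component's likelihood at the observed value:
  L_I = (1/(0.7·√(2π)))·exp(−(1.3−1.8)²/(2·0.7²)) = 0.569918·exp(-0.25510) = 0.441593
  L_II = (1/(1.1·√(2π)))·exp(−(1.3−2.5)²/(2·1.1²)) = 0.362675·exp(-0.59504) = 0.20003
  L_III = (1/(0.4·√(2π)))·exp(−(1.3−7.9)²/(2·0.4²)) = 0.997356·exp(-136.12500) = 7.59475e-60
Weight by the priors:
  π_I·L_I = 0.26 × 0.441593 = 0.114814
  π_II·L_II = 0.17 × 0.20003 = 0.034005
  π_III·L_III = 0.57 × 7.59475e-60 = 4.32901e-60
Evidence: 0.114814 + 0.034005 + 4.32901e-60 = 0.148819
P(Source I | data) = 0.114814 / 0.148819 ≈ 0.772

0.772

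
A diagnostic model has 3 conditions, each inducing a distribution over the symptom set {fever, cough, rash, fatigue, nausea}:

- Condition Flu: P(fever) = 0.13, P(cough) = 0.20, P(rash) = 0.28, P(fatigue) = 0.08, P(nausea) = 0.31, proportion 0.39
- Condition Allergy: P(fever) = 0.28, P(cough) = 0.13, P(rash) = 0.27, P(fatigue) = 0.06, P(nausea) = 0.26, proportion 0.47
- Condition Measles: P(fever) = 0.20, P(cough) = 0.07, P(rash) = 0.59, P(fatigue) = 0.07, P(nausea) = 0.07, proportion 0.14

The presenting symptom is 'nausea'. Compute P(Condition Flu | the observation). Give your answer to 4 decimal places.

Apply Bayes' rule: the posterior for each component is proportional to its prior times its likelihood at x.
Component likelihoods at x = 'nausea':
  f_Flu = P(nausea | comp) = 0.31
  f_Allergy = P(nausea | comp) = 0.26
  f_Measles = P(nausea | comp) = 0.07
Multiply by the mixture weights:
  π_Flu·f_Flu = 0.39 × 0.31 = 0.1209
  π_Allergy·f_Allergy = 0.47 × 0.26 = 0.1222
  π_Measles·f_Measles = 0.14 × 0.07 = 0.0098
Normaliser: 0.1209 + 0.1222 + 0.0098 = 0.2529
So the posterior for Condition Flu is 0.1209 / 0.2529 ≈ 0.4781.

0.4781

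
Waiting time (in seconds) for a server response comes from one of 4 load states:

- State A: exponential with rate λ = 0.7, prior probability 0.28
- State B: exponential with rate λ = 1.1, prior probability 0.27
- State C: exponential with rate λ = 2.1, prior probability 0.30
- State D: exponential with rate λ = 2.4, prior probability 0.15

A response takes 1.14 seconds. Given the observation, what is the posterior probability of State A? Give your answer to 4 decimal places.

0.3477

Apply Bayes' rule: the posterior for each component is proportional to its prior times its likelihood at x.
Exponential densities:
  p_A = 0.31516
  p_B = 0.313897
  p_C = 0.191654
  p_D = 0.15559
Multiply by the mixture weights:
  π_A·p_A = 0.28 × 0.31516 = 0.0882448
  π_B·p_B = 0.27 × 0.313897 = 0.0847522
  π_C·p_C = 0.30 × 0.191654 = 0.0574963
  π_D·p_D = 0.15 × 0.15559 = 0.0233385
Evidence: 0.0882448 + 0.0847522 + 0.0574963 + 0.0233385 = 0.253832
So the posterior for State A is 0.0882448 / 0.253832 ≈ 0.3477.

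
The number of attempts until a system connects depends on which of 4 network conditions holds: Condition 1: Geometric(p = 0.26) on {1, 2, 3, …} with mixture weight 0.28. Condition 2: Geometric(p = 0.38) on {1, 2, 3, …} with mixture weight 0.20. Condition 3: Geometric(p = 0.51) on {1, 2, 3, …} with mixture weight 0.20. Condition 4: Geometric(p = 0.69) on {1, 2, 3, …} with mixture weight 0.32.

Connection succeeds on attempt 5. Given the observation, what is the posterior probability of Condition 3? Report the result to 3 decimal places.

0.143

By Bayes' theorem, P(k | x) = π_k f_k(x) / Σ_j π_j f_j(x).
Component likelihoods at x = 5:
  f_1 = 0.0779651
  f_2 = 0.0561501
  f_3 = 0.0294005
  f_4 = 0.00637229
Weight by the priors:
  π_1·f_1 = 0.28 × 0.0779651 = 0.0218302
  π_2·f_2 = 0.20 × 0.0561501 = 0.01123
  π_3·f_3 = 0.20 × 0.0294005 = 0.0058801
  π_4·f_4 = 0.32 × 0.00637229 = 0.00203913
Marginal: 0.0218302 + 0.01123 + 0.0058801 + 0.00203913 = 0.0409795
P(Condition 3 | data) ≈ 0.143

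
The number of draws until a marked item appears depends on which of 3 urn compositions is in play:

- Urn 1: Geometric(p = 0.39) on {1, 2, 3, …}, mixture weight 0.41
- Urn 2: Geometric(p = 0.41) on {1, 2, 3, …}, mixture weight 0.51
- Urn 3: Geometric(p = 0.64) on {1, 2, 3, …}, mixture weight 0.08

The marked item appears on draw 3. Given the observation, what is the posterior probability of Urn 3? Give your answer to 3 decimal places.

The responsibility of component k is P(Z=k) f_k(x) divided by Σ_j P(Z=j) f_j(x).
Geometric probabilities:
  L_1 = 0.145119
  L_2 = 0.142721
  L_3 = 0.082944
Unnormalised posteriors:
  P(Z=1)·L_1 = 0.41 × 0.145119 = 0.0594988
  P(Z=2)·L_2 = 0.51 × 0.142721 = 0.0727877
  P(Z=3)·L_3 = 0.08 × 0.082944 = 0.00663552
Normaliser: 0.0594988 + 0.0727877 + 0.00663552 = 0.138922
P(Urn 3 | data) = 0.00663552 / 0.138922 ≈ 0.048

0.048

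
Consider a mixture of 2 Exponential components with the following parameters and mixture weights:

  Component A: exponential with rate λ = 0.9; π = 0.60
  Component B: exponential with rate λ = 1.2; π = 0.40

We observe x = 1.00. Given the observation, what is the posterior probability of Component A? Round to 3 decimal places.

0.603

Apply Bayes' rule: the posterior for each component is proportional to its prior times its likelihood at x.
Exponential densities:
  p_A = 0.9·e^(−0.9·1.00) = 0.9·e^(−0.9000) = 0.365913
  p_B = 1.2·e^(−1.2·1.00) = 1.2·e^(−1.2000) = 0.361433
Multiply by the mixture weights:
  w_A·p_A = 0.60 × 0.365913 = 0.219548
  w_B·p_B = 0.40 × 0.361433 = 0.144573
Marginal: 0.219548 + 0.144573 = 0.364121
Responsibility of Component A: 0.219548 / 0.364121 ≈ 0.603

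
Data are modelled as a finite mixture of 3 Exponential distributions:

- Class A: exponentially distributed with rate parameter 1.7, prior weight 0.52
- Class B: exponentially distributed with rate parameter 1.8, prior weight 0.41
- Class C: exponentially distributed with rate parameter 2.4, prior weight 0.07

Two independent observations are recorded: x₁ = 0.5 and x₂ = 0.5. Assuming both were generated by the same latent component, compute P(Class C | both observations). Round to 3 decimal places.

Apply Bayes' rule: the posterior for each component is proportional to its prior times its likelihood at x.
Since both observations come from the same component, the likelihood for component k is f_k(x₁)·f_k(x₂).
  L_A = [1.7·e^(−1.7·0.5) = 1.7·e^(−0.8500) = 0.726605] × [0.726605] = 0.527955
  L_B = [1.8·e^(−1.8·0.5) = 1.8·e^(−0.9000) = 0.731825] × [0.731825] = 0.535568
  L_C = [2.4·e^(−2.4·0.5) = 2.4·e^(−1.2000) = 0.722866] × [0.722866] = 0.522535
Multiply by the mixture weights:
  π_A·L_A = 0.52 × 0.527955 = 0.274537
  π_B·L_B = 0.41 × 0.535568 = 0.219583
  π_C·L_C = 0.07 × 0.522535 = 0.0365775
Marginal: 0.274537 + 0.219583 + 0.0365775 = 0.530697
Responsibility of Class C: 0.0365775 / 0.530697 ≈ 0.069

0.069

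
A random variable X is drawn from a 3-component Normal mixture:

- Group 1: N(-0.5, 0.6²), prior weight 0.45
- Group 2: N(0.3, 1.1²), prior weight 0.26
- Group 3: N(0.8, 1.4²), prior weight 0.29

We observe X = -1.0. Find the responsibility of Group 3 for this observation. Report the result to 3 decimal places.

0.123

The responsibility of component k is π_k f_k(x) divided by Σ_j π_j f_j(x).
Component likelihoods at x = -1.0:
  p_1 = (1/(0.6·√(2π)))·exp(−(-1.0−-0.5)²/(2·0.6²)) = 0.664904·exp(-0.34722) = 0.469853
  p_2 = (1/(1.1·√(2π)))·exp(−(-1.0−0.3)²/(2·1.1²)) = 0.362675·exp(-0.69835) = 0.180397
  p_3 = (1/(1.4·√(2π)))·exp(−(-1.0−0.8)²/(2·1.4²)) = 0.284959·exp(-0.82653) = 0.124688
Multiply by the mixture weights:
  π_1·p_1 = 0.45 × 0.469853 = 0.211434
  π_2·p_2 = 0.26 × 0.180397 = 0.0469032
  π_3·p_3 = 0.29 × 0.124688 = 0.0361595
Normaliser: 0.211434 + 0.0469032 + 0.0361595 = 0.294497
P(Group 3 | data) ≈ 0.123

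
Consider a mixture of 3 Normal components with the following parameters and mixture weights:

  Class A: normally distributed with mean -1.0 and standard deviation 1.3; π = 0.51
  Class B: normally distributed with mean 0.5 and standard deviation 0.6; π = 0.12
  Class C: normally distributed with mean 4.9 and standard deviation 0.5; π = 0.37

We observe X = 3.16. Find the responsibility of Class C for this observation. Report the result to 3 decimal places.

0.424

Apply Bayes' rule: the posterior for each component is proportional to its prior times its likelihood at x.
Component likelihoods at x = 3.16:
  L_A = 0.00183391
  L_B = 3.58798e-05
  L_C = 0.00187154
Weight by the priors:
  π_A·L_A = 0.51 × 0.00183391 = 0.000935296
  π_B·L_B = 0.12 × 3.58798e-05 = 4.30558e-06
  π_C·L_C = 0.37 × 0.00187154 = 0.000692471
Marginal: 0.000935296 + 4.30558e-06 + 0.000692471 = 0.00163207
P(Class C | 3.16) ≈ 0.424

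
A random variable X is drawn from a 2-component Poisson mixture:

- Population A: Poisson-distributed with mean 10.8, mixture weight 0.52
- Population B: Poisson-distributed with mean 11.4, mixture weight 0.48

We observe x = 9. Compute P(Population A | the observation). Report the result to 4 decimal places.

Posterior ∝ prior × likelihood, so P(k | x) ∝ P(Z=k) f_k(x); normalise over all components.
Component likelihoods at x = 9:
  p_A = 0.112375
  p_B = 0.100328
Multiply by the mixture weights:
  P(Z=A)·p_A = 0.52 × 0.112375 = 0.0584351
  P(Z=B)·p_B = 0.48 × 0.100328 = 0.0481576
Denominator: 0.0584351 + 0.0481576 = 0.106593
P(Population A | data) = 0.0584351 / 0.106593 ≈ 0.5482

0.5482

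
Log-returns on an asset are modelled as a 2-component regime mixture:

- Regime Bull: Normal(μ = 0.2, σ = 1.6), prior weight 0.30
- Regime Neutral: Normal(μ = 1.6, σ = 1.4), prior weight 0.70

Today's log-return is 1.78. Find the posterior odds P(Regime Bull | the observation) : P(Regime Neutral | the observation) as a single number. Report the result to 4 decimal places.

0.2322

The posterior odds equal the prior odds times the likelihood ratio: (P(Z=i)/P(Z=j))·(f_i(x)/f_j(x)).
Normal densities:
  L_Bull = (1/(1.6·√(2π)))·exp(−(1.78−0.2)²/(2·1.6²)) = 0.249339·exp(-0.48758) = 0.153122
  L_Neutral = (1/(1.4·√(2π)))·exp(−(1.78−1.6)²/(2·1.4²)) = 0.284959·exp(-0.00827) = 0.282613
0.0459366 / 0.197829 ≈ 0.2322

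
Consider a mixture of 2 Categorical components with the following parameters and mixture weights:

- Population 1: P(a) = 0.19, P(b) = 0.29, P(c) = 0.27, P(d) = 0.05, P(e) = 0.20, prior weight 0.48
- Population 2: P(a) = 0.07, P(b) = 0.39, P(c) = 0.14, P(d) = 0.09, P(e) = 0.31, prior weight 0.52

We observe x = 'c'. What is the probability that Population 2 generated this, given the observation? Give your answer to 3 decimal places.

The responsibility of component k is π_k f_k(x) divided by Σ_j π_j f_j(x).
Categorical probabilities:
  L_1 = P(c | comp) = 0.27
  L_2 = P(c | comp) = 0.14
Unnormalised posteriors:
  π_1·L_1 = 0.48 × 0.27 = 0.1296
  π_2·L_2 = 0.52 × 0.14 = 0.0728
Evidence: 0.1296 + 0.0728 = 0.2024
Responsibility of Population 2: 0.0728 / 0.2024 ≈ 0.360

0.360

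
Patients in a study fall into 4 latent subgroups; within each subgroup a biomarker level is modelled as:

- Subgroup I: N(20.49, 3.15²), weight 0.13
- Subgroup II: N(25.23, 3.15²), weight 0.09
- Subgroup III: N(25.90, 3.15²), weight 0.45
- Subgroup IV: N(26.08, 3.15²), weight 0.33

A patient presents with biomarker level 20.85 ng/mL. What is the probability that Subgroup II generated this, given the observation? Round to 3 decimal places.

The responsibility of component k is P(Z=k) f_k(x) divided by Σ_j P(Z=j) f_j(x).
Normal densities:
  p_I = 0.125824
  p_II = 0.0481684
  p_III = 0.0350344
  p_IV = 0.0319154
Unnormalised posteriors:
  P(Z=I)·p_I = 0.13 × 0.125824 = 0.0163571
  P(Z=II)·p_II = 0.09 × 0.0481684 = 0.00433515
  P(Z=III)·p_III = 0.45 × 0.0350344 = 0.0157655
  P(Z=IV)·p_IV = 0.33 × 0.0319154 = 0.0105321
Marginal: 0.0163571 + 0.00433515 + 0.0157655 + 0.0105321 = 0.0469898
Responsibility of Subgroup II: 0.00433515 / 0.0469898 ≈ 0.092

0.092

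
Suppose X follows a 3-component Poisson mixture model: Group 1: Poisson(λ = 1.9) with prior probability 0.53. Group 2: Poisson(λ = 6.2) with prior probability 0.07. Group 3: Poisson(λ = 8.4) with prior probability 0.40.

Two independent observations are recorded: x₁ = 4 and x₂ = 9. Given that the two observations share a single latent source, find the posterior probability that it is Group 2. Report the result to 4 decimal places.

P(component k | x) = π_k·f_k(x) / marginal(x), where marginal(x) = Σ_j π_j·f_j(x).
Since both observations come from the same component, the likelihood for component k is f_k(x₁)·f_k(x₂).
  p_1 = [0.0812164] × [0.000133003] = 1.0802e-05
  p_2 = [0.124948] × [0.0757071] = 0.00945945
  p_3 = [0.0466479] × [0.129026] = 0.00601879
Multiply by the mixture weights:
  π_1·p_1 = 0.53 × 1.0802e-05 = 5.72505e-06
  π_2·p_2 = 0.07 × 0.00945945 = 0.000662162
  π_3·p_3 = 0.40 × 0.00601879 = 0.00240752
Sum: 5.72505e-06 + 0.000662162 + 0.00240752 = 0.0030754
So the posterior for Group 2 is 0.000662162 / 0.0030754 ≈ 0.2153.

0.2153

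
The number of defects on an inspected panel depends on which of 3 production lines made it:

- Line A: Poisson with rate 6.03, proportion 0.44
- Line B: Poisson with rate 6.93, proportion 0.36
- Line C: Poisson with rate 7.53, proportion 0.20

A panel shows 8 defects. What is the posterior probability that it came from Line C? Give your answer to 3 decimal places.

Posterior ∝ prior × likelihood, so P(k | x) ∝ π_k f_k(x); normalise over all components.
Poisson probabilities:
  p_A = 0.104285
  p_B = 0.129028
  p_C = 0.137595
Unnormalised posteriors:
  π_A·p_A = 0.44 × 0.104285 = 0.0458854
  π_B·p_B = 0.36 × 0.129028 = 0.0464501
  π_C·p_C = 0.20 × 0.137595 = 0.0275189
Sum: 0.0458854 + 0.0464501 + 0.0275189 = 0.119855
So the posterior for Line C is 0.0275189 / 0.119855 ≈ 0.230.

0.230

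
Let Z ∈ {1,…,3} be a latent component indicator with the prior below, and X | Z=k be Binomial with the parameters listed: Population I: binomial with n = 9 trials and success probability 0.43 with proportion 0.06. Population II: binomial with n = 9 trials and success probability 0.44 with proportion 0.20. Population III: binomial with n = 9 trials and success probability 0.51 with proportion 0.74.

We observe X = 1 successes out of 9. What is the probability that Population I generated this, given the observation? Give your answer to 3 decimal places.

0.120

P(component k | x) = P(Z=k)·f_k(x) / marginal(x), where marginal(x) = Σ_j P(Z=j)·f_j(x).
Binomial probabilities:
  L_I = C(9,1)·0.43^1·0.57^8 = 9·0.43·0.0111429 = 0.0431231
  L_II = C(9,1)·0.44^1·0.56^8 = 9·0.44·0.00967173 = 0.0383001
  L_III = C(9,1)·0.51^1·0.49^8 = 9·0.51·0.00332329 = 0.0152539
Weight by the priors:
  P(Z=I)·L_I = 0.06 × 0.0431231 = 0.00258739
  P(Z=II)·L_II = 0.20 × 0.0383001 = 0.00766001
  P(Z=III)·L_III = 0.74 × 0.0152539 = 0.0112879
Sum: 0.00258739 + 0.00766001 + 0.0112879 = 0.0215353
Responsibility of Population I: 0.00258739 / 0.0215353 ≈ 0.120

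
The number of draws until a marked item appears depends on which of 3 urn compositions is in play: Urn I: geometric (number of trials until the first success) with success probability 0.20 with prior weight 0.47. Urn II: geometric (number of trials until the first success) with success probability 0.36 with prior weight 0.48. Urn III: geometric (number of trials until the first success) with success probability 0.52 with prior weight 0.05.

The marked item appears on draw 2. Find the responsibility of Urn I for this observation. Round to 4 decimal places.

0.3793

Apply Bayes' rule: the posterior for each component is proportional to its prior times its likelihood at x.
Geometric probabilities:
  L_I = 0.20·(1−0.20)^1 = 0.20·0.8 = 0.16
  L_II = 0.36·(1−0.36)^1 = 0.36·0.64 = 0.2304
  L_III = 0.52·(1−0.52)^1 = 0.52·0.48 = 0.2496
Weight by the priors:
  π_I·L_I = 0.47 × 0.16 = 0.0752
  π_II·L_II = 0.48 × 0.2304 = 0.110592
  π_III·L_III = 0.05 × 0.2496 = 0.01248
Marginal: 0.0752 + 0.110592 + 0.01248 = 0.198272
Responsibility of Urn I: 0.0752 / 0.198272 ≈ 0.3793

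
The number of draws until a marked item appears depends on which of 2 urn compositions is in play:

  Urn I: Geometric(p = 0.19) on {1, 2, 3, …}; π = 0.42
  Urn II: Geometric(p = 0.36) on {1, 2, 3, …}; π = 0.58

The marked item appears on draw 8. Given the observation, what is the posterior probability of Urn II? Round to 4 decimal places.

The responsibility of component k is π_k f_k(x) divided by Σ_j π_j f_j(x).
Geometric probabilities:
  p_I = 0.19·(1−0.19)^7 = 0.19·0.228768 = 0.0434659
  p_II = 0.36·(1−0.36)^7 = 0.36·0.0439805 = 0.015833
Weight by the priors:
  π_I·p_I = 0.42 × 0.0434659 = 0.0182557
  π_II·p_II = 0.58 × 0.015833 = 0.00918312
Normaliser: 0.0182557 + 0.00918312 = 0.0274388
So the posterior for Urn II is 0.00918312 / 0.0274388 ≈ 0.3347.

0.3347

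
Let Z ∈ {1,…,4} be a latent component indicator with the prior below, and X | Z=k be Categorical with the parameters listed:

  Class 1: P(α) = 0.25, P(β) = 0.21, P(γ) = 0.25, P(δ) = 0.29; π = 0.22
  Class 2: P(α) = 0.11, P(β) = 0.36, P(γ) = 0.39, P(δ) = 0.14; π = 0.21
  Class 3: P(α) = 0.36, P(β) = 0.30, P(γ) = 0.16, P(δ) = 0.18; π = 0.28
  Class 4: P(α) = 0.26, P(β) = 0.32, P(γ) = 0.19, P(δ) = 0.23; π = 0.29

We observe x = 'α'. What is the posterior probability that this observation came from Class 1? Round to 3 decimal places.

0.216

Posterior ∝ prior × likelihood, so P(k | x) ∝ w_k f_k(x); normalise over all components.
Evaluate each component's likelihood at the observed value:
  f_1 = 0.25
  f_2 = 0.11
  f_3 = 0.36
  f_4 = 0.26
Unnormalised posteriors:
  w_1·f_1 = 0.22 × 0.25 = 0.055
  w_2·f_2 = 0.21 × 0.11 = 0.0231
  w_3·f_3 = 0.28 × 0.36 = 0.1008
  w_4·f_4 = 0.29 × 0.26 = 0.0754
Evidence: 0.055 + 0.0231 + 0.1008 + 0.0754 = 0.2543
P(Class 1 | 'α') ≈ 0.216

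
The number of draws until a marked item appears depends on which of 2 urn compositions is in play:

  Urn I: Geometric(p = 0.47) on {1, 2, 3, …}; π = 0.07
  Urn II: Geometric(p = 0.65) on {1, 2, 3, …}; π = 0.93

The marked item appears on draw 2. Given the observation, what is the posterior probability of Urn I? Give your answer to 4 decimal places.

0.0761

The responsibility of component k is π_k f_k(x) divided by Σ_j π_j f_j(x).
Geometric probabilities:
  f_I = 0.2491
  f_II = 0.2275
Unnormalised posteriors:
  π_I·f_I = 0.07 × 0.2491 = 0.017437
  π_II·f_II = 0.93 × 0.2275 = 0.211575
Marginal: 0.017437 + 0.211575 = 0.229012
So the posterior for Urn I is 0.017437 / 0.229012 ≈ 0.0761.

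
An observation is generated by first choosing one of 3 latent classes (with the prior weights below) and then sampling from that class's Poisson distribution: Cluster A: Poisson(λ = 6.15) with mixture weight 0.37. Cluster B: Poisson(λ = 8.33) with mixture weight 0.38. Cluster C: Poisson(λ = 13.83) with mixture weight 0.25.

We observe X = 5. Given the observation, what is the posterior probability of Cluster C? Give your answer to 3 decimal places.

0.012

Apply Bayes' rule: the posterior for each component is proportional to its prior times its likelihood at x.
Evaluate each component's likelihood at the observed value:
  f_A = e^(−6.15)·6.15^5/5! = 0.156417
  f_B = e^(−8.33)·8.33^5/5! = 0.0806066
  f_C = e^(−13.83)·13.83^5/5! = 0.00415563
Prior × likelihood for each component:
  w_A·f_A = 0.37 × 0.156417 = 0.0578742
  w_B·f_B = 0.38 × 0.0806066 = 0.0306305
  w_C·f_C = 0.25 × 0.00415563 = 0.00103891
Normaliser: 0.0578742 + 0.0306305 + 0.00103891 = 0.0895436
So the posterior for Cluster C is 0.00103891 / 0.0895436 ≈ 0.012.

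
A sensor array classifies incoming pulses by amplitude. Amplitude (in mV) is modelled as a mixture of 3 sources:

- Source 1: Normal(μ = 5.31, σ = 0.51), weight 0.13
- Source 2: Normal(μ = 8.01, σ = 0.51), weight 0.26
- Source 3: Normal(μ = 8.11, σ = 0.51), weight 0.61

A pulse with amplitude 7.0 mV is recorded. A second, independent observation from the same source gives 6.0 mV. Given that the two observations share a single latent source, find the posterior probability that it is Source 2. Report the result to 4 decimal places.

0.0643

P(component k | x) = w_k·f_k(x) / marginal(x), where marginal(x) = Σ_j w_j·f_j(x).
Since both observations come from the same component, the likelihood for component k is f_k(x₁)·f_k(x₂).
  p_1 = [0.00322771] × [0.31323] = 0.00101101
  p_2 = [0.110078] × [0.000331451] = 3.64853e-05
  p_3 = [0.0732332] × [0.000150126] = 1.09942e-05
Weight by the priors:
  w_1·p_1 = 0.13 × 0.00101101 = 0.000131432
  w_2·p_2 = 0.26 × 3.64853e-05 = 9.48618e-06
  w_3·p_3 = 0.61 × 1.09942e-05 = 6.70649e-06
Normaliser: 0.000131432 + 9.48618e-06 + 6.70649e-06 = 0.000147625
Responsibility of Source 2: 9.48618e-06 / 0.000147625 ≈ 0.0643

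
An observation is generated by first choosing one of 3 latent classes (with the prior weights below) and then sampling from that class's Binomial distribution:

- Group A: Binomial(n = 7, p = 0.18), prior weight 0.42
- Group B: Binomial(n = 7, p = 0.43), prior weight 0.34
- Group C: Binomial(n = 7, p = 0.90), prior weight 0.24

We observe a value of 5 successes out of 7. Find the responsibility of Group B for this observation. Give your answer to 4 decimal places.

0.5248

By Bayes' theorem, P(k | x) = P(Z=k) f_k(x) / Σ_j P(Z=j) f_j(x).
Evaluate each component's likelihood at the observed value:
  p_A = C(7,5)·0.18^5·0.82^2 = 21·0.000188957·0.6724 = 0.00266815
  p_B = C(7,5)·0.43^5·0.57^2 = 21·0.0147008·0.3249 = 0.100302
  p_C = C(7,5)·0.90^5·0.10^2 = 21·0.59049·0.01 = 0.124003
Unnormalised posteriors:
  P(Z=A)·p_A = 0.42 × 0.00266815 = 0.00112062
  P(Z=B)·p_B = 0.34 × 0.100302 = 0.0341028
  P(Z=C)·p_C = 0.24 × 0.124003 = 0.0297607
Normaliser: 0.00112062 + 0.0341028 + 0.0297607 = 0.0649841
So the posterior for Group B is 0.0341028 / 0.0649841 ≈ 0.5248.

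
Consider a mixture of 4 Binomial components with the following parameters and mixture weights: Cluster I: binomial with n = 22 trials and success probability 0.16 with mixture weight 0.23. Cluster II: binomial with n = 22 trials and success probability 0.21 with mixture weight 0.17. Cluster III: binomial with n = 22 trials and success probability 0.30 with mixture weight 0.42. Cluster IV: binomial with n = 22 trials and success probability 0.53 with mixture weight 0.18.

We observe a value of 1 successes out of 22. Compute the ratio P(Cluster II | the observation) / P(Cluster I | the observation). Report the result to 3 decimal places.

Only the two components matter; the odds are (w_i f_i(x)) / (w_j f_j(x)).
Binomial probabilities:
  L_I = C(22,1)·0.16^1·0.84^21 = 22·0.16·0.025696 = 0.0904498
  L_II = C(22,1)·0.21^1·0.79^21 = 22·0.21·0.00708221 = 0.0327198
  L_III = C(22,1)·0.30^1·0.70^21 = 22·0.3·0.000558546 = 0.0036864
  L_IV = C(22,1)·0.53^1·0.47^21 = 22·0.53·1.30033e-07 = 1.51619e-06
0.00556237 / 0.0208035 ≈ 0.267

0.267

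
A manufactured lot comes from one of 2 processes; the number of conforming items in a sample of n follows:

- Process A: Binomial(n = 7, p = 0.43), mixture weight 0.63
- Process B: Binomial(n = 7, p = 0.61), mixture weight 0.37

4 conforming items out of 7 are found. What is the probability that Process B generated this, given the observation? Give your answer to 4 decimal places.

By Bayes' theorem, P(k | x) = π_k f_k(x) / Σ_j π_j f_j(x).
Component likelihoods at x = 4 conforming items out of 7:
  L_A = C(7,4)·0.43^4·0.57^3 = 35·0.034188·0.185193 = 0.221598
  L_B = C(7,4)·0.61^4·0.39^3 = 35·0.138458·0.059319 = 0.287463
Weight by the priors:
  π_A·L_A = 0.63 × 0.221598 = 0.139607
  π_B·L_B = 0.37 × 0.287463 = 0.106361
Marginal: 0.139607 + 0.106361 = 0.245968
Responsibility of Process B: 0.106361 / 0.245968 ≈ 0.4324

0.4324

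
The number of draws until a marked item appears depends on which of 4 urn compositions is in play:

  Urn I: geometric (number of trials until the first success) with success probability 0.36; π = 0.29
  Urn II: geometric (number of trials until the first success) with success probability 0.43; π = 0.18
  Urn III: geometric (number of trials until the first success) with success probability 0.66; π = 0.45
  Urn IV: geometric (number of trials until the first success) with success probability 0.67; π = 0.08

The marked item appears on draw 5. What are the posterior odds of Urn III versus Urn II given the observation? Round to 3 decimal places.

0.486

Since P(k|x) ∝ P(Z=k) f_k(x), the posterior odds are P(Z=i) f_i(x) / (P(Z=j) f_j(x)).
Evaluate each component's likelihood at the observed value:
  p_I = 0.36·(1−0.36)^4 = 0.36·0.167772 = 0.060398
  p_II = 0.43·(1−0.43)^4 = 0.43·0.10556 = 0.0453908
  p_III = 0.66·(1−0.66)^4 = 0.66·0.0133634 = 0.00881982
  p_IV = 0.67·(1−0.67)^4 = 0.67·0.0118592 = 0.00794567
0.00396892 / 0.00817034 ≈ 0.486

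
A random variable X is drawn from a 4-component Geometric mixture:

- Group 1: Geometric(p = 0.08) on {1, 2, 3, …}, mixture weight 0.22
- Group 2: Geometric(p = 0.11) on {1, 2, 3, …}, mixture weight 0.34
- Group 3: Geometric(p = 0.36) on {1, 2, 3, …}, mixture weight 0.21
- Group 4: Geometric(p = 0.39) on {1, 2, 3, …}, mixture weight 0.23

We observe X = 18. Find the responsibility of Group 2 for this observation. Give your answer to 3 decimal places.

Posterior ∝ prior × likelihood, so P(k | x) ∝ π_k f_k(x); normalise over all components.
Geometric probabilities:
  p_1 = 0.0193858
  p_2 = 0.0151713
  p_3 = 0.000182542
  p_4 = 8.74323e-05
Weight by the priors:
  π_1·p_1 = 0.22 × 0.0193858 = 0.00426487
  π_2·p_2 = 0.34 × 0.0151713 = 0.00515824
  π_3·p_3 = 0.21 × 0.000182542 = 3.83338e-05
  π_4·p_4 = 0.23 × 8.74323e-05 = 2.01094e-05
Denominator: 0.00426487 + 0.00515824 + 3.83338e-05 + 2.01094e-05 = 0.00948155
So the posterior for Group 2 is 0.00515824 / 0.00948155 ≈ 0.544.

0.544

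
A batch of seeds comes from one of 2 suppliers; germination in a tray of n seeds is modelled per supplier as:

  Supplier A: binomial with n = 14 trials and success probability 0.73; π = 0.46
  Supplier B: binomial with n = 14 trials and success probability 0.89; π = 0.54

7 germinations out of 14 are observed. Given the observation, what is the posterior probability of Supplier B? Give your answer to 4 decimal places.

Apply Bayes' rule: the posterior for each component is proportional to its prior times its likelihood at x.
Binomial probabilities:
  p_A = 0.0396601
  p_B = 0.000295819
Unnormalised posteriors:
  π_A·p_A = 0.46 × 0.0396601 = 0.0182436
  π_B·p_B = 0.54 × 0.000295819 = 0.000159742
Evidence: 0.0182436 + 0.000159742 = 0.0184034
Responsibility of Supplier B: 0.000159742 / 0.0184034 ≈ 0.0087

0.0087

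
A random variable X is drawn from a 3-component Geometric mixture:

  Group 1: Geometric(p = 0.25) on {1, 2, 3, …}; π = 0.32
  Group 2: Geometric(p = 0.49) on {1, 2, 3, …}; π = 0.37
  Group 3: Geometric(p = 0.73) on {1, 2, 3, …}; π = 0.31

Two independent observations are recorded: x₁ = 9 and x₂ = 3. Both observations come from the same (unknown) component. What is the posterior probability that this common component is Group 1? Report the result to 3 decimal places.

0.914

Apply Bayes' rule: the posterior for each component is proportional to its prior times its likelihood at x.
Since both observations come from the same component, the likelihood for component k is f_k(x₁)·f_k(x₂).
  f_1 = [0.25·(1−0.25)^8 = 0.25·0.100113 = 0.0250282] × [0.140625] = 0.00351959
  f_2 = [0.49·(1−0.49)^8 = 0.49·0.00457679 = 0.00224263] × [0.127449] = 0.000285821
  f_3 = [0.73·(1−0.73)^8 = 0.73·2.8243e-05 = 2.06174e-05] × [0.053217] = 1.09719e-06
Weight by the priors:
  π_1·f_1 = 0.32 × 0.00351959 = 0.00112627
  π_2·f_2 = 0.37 × 0.000285821 = 0.000105754
  π_3·f_3 = 0.31 × 1.09719e-06 = 3.4013e-07
Normaliser: 0.00112627 + 0.000105754 + 3.4013e-07 = 0.00123236
P(Group 1 | x₁, x₂) = 0.00112627 / 0.00123236 ≈ 0.914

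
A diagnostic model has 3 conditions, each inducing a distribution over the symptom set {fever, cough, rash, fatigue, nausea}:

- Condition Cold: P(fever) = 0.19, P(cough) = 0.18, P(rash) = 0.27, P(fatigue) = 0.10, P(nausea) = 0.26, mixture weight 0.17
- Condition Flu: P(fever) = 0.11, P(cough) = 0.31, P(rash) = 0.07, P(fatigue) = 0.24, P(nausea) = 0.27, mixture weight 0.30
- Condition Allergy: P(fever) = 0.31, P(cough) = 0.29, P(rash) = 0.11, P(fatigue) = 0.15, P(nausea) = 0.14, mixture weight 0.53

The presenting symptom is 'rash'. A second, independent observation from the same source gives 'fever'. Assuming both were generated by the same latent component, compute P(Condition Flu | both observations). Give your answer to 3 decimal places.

Posterior ∝ prior × likelihood, so P(k | x) ∝ π_k f_k(x); normalise over all components.
Since both observations come from the same component, the likelihood for component k is f_k(x₁)·f_k(x₂).
  p_Cold = [P(rash | comp) = 0.27] × [0.19] = 0.0513
  p_Flu = [P(rash | comp) = 0.07] × [0.11] = 0.0077
  p_Allergy = [P(rash | comp) = 0.11] × [0.31] = 0.0341
Multiply by the mixture weights:
  π_Cold·p_Cold = 0.17 × 0.0513 = 0.008721
  π_Flu·p_Flu = 0.30 × 0.0077 = 0.00231
  π_Allergy·p_Allergy = 0.53 × 0.0341 = 0.018073
Denominator: 0.008721 + 0.00231 + 0.018073 = 0.029104
P(Condition Flu | x₁, x₂) = 0.00231 / 0.029104 ≈ 0.079

0.079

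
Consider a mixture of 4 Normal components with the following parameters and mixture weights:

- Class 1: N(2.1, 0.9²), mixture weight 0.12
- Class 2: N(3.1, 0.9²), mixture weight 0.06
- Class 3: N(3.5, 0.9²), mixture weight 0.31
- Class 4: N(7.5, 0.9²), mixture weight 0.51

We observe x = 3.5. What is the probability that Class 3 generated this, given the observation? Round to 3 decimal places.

0.775

Posterior ∝ prior × likelihood, so P(k | x) ∝ w_k f_k(x); normalise over all components.
Evaluate each component's likelihood at the observed value:
  L_1 = (1/(0.9·√(2π)))·exp(−(3.5−2.1)²/(2·0.9²)) = 0.443269·exp(-1.20988) = 0.132198
  L_2 = (1/(0.9·√(2π)))·exp(−(3.5−3.1)²/(2·0.9²)) = 0.443269·exp(-0.09877) = 0.401582
  L_3 = (1/(0.9·√(2π)))·exp(−(3.5−3.5)²/(2·0.9²)) = 0.443269·exp(-0.00000) = 0.443269
  L_4 = (1/(0.9·√(2π)))·exp(−(3.5−7.5)²/(2·0.9²)) = 0.443269·exp(-9.87654) = 2.27688e-05
Unnormalised posteriors:
  w_1·L_1 = 0.12 × 0.132198 = 0.0158638
  w_2·L_2 = 0.06 × 0.401582 = 0.0240949
  w_3·L_3 = 0.31 × 0.443269 = 0.137413
  w_4·L_4 = 0.51 × 2.27688e-05 = 1.16121e-05
Evidence: 0.0158638 + 0.0240949 + 0.137413 + 1.16121e-05 = 0.177384
Responsibility of Class 3: 0.137413 / 0.177384 ≈ 0.775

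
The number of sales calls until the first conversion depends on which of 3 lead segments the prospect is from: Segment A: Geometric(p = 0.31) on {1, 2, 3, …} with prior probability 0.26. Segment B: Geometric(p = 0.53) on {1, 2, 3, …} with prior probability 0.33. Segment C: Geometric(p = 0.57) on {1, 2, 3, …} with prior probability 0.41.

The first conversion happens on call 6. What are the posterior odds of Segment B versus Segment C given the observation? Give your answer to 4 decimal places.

1.1676

Posterior odds = (π_i f_i(x)) / (π_j f_j(x)); the normalising sum cancels.
Geometric probabilities:
  f_A = 0.31·(1−0.31)^5 = 0.31·0.156403 = 0.048485
  f_B = 0.53·(1−0.53)^5 = 0.53·0.0229345 = 0.0121553
  f_C = 0.57·(1−0.57)^5 = 0.57·0.0147008 = 0.00837948
Odds = (0.33/0.41) × (0.0121553/0.00837948) = 0.804878 × 1.4506 ≈ 1.1676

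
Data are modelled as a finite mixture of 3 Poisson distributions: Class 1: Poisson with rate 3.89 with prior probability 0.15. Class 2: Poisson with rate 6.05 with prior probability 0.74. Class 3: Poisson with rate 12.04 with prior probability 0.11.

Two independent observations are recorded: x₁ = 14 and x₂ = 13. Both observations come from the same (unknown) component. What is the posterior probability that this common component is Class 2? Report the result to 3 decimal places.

0.009

Apply Bayes' rule: the posterior for each component is proportional to its prior times its likelihood at x.
Since both observations come from the same component, the likelihood for component k is f_k(x₁)·f_k(x₂).
  p_1 = [e^(−3.89)·3.89^14/14! = 4.2607e-05] × [0.000153341] = 6.5334e-09
  p_2 = [e^(−6.05)·6.05^14/14! = 0.00238059] × [0.00550881] = 1.31142e-05
  p_3 = [e^(−12.04)·12.04^14/14! = 0.0910871] × [0.105915] = 0.00964751
Prior × likelihood for each component:
  π_1·p_1 = 0.15 × 6.5334e-09 = 9.80011e-10
  π_2·p_2 = 0.74 × 1.31142e-05 = 9.70454e-06
  π_3·p_3 = 0.11 × 0.00964751 = 0.00106123
Evidence: 9.80011e-10 + 9.70454e-06 + 0.00106123 = 0.00107093
Responsibility of Class 2: 9.70454e-06 / 0.00107093 ≈ 0.009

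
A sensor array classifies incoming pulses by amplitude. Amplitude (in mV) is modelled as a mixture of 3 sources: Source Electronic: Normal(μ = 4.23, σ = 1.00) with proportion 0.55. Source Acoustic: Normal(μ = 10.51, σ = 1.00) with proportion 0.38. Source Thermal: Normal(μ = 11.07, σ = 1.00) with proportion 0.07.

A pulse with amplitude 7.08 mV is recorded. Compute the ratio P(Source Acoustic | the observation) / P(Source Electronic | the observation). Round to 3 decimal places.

Posterior odds = (π_i f_i(x)) / (π_j f_j(x)); the normalising sum cancels.
Component likelihoods at x = 7.08 mV:
  L_Electronic = (1/(1.00·√(2π)))·exp(−(7.08−4.23)²/(2·1.00²)) = 0.398942·exp(-4.06125) = 0.00687277
  L_Acoustic = (1/(1.00·√(2π)))·exp(−(7.08−10.51)²/(2·1.00²)) = 0.398942·exp(-5.88245) = 0.00111223
  L_Thermal = (1/(1.00·√(2π)))·exp(−(7.08−11.07)²/(2·1.00²)) = 0.398942·exp(-7.96005) = 0.000139285
0.000422647 / 0.00378002 ≈ 0.112

0.112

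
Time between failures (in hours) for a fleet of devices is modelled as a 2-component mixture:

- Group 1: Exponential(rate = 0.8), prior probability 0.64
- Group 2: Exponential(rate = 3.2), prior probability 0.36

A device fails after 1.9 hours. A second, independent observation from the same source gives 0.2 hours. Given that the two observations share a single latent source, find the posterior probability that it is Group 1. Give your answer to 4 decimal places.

0.9449

The responsibility of component k is P(Z=k) f_k(x) divided by Σ_j P(Z=j) f_j(x).
Since both observations come from the same component, the likelihood for component k is f_k(x₁)·f_k(x₂).
  f_1 = [0.17497] × [0.681715] = 0.119279
  f_2 = [0.00732217] × [1.68734] = 0.012355
Unnormalised posteriors:
  P(Z=1)·f_1 = 0.64 × 0.119279 = 0.0763388
  P(Z=2)·f_2 = 0.36 × 0.012355 = 0.00444778
Evidence: 0.0763388 + 0.00444778 = 0.0807866
P(Group 1 | x₁, x₂) ≈ 0.9449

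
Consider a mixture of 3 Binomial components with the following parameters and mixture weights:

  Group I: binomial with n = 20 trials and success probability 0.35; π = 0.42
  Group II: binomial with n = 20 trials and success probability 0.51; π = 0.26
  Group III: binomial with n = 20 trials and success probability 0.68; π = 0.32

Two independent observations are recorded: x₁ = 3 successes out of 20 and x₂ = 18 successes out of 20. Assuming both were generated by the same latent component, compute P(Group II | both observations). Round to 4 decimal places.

The responsibility of component k is π_k f_k(x) divided by Σ_j π_j f_j(x).
Since both observations come from the same component, the likelihood for component k is f_k(x₁)·f_k(x₂).
  f_I = [C(20,3)·0.35^3·0.65^17 = 1140·0.042875·0.000659974 = 0.0322579] × [4.98661e-07] = 1.60857e-08
  f_II = [C(20,3)·0.51^3·0.49^17 = 1140·0.132651·5.4117e-06 = 0.000818368] × [0.000248547] = 2.03403e-07
  f_III = [C(20,3)·0.68^3·0.32^17 = 1140·0.314432·3.86856e-09 = 1.3867e-06] × [0.0188024] = 2.60733e-08
Unnormalised posteriors:
  π_I·f_I = 0.42 × 1.60857e-08 = 6.75601e-09
  π_II·f_II = 0.26 × 2.03403e-07 = 5.28848e-08
  π_III·f_III = 0.32 × 2.60733e-08 = 8.34344e-09
Marginal: 6.75601e-09 + 5.28848e-08 + 8.34344e-09 = 6.79843e-08
P(Group II | data) = 5.28848e-08 / 6.79843e-08 ≈ 0.7779

0.7779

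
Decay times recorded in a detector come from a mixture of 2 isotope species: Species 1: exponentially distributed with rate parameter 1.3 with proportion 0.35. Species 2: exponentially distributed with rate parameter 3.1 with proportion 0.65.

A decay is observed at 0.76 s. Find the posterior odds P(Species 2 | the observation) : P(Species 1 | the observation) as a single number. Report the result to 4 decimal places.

1.1276

The posterior odds equal the prior odds times the likelihood ratio: (π_i/π_j)·(f_i(x)/f_j(x)).
Component likelihoods at x = 0.76 s:
  p_1 = 0.484017
  p_2 = 0.293876
0.191019 / 0.169406 ≈ 1.1276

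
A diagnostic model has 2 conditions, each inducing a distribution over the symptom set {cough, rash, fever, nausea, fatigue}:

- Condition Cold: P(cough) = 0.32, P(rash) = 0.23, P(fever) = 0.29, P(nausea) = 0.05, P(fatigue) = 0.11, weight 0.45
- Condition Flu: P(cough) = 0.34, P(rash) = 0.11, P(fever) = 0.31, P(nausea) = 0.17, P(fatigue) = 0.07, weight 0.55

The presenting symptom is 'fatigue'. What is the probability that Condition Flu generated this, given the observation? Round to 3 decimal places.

P(component k | x) = P(Z=k)·f_k(x) / marginal(x), where marginal(x) = Σ_j P(Z=j)·f_j(x).
Component likelihoods at x = 'fatigue':
  p_Cold = P(fatigue | comp) = 0.11
  p_Flu = P(fatigue | comp) = 0.07
Multiply by the mixture weights:
  P(Z=Cold)·p_Cold = 0.45 × 0.11 = 0.0495
  P(Z=Flu)·p_Flu = 0.55 × 0.07 = 0.0385
Denominator: 0.0495 + 0.0385 = 0.088
P(Condition Flu | x) = 0.0385 / 0.088 ≈ 0.438

0.438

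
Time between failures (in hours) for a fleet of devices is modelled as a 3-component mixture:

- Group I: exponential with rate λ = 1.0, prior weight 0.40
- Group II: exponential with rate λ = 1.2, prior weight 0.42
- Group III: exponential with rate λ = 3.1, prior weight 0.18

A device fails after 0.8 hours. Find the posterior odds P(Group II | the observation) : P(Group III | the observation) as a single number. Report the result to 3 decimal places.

4.130

Since P(k|x) ∝ P(Z=k) f_k(x), the posterior odds are P(Z=i) f_i(x) / (P(Z=j) f_j(x)).
Exponential densities:
  p_I = 1.0·e^(−1.0·0.8) = 1.0·e^(−0.8000) = 0.449329
  p_II = 1.2·e^(−1.2·0.8) = 1.2·e^(−0.9600) = 0.459471
  p_III = 3.1·e^(−3.1·0.8) = 3.1·e^(−2.4800) = 0.259604
Odds = (0.42/0.18) × (0.459471/0.259604) = 2.33333 × 1.76989 ≈ 4.130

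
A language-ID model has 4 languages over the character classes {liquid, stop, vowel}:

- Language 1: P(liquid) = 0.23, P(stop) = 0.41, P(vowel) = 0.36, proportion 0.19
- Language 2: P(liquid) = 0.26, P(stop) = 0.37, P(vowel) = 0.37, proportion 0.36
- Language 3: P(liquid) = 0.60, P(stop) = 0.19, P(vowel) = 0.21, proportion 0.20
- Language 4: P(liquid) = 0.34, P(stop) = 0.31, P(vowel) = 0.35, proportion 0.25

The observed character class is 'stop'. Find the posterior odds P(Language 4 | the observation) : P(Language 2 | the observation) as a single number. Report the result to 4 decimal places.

0.5818

Posterior odds = (w_i f_i(x)) / (w_j f_j(x)); the normalising sum cancels.
Component likelihoods at x = 'stop':
  L_1 = P(stop | comp) = 0.41
  L_2 = P(stop | comp) = 0.37
  L_3 = P(stop | comp) = 0.19
  L_4 = P(stop | comp) = 0.31
0.0775 / 0.1332 ≈ 0.5818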